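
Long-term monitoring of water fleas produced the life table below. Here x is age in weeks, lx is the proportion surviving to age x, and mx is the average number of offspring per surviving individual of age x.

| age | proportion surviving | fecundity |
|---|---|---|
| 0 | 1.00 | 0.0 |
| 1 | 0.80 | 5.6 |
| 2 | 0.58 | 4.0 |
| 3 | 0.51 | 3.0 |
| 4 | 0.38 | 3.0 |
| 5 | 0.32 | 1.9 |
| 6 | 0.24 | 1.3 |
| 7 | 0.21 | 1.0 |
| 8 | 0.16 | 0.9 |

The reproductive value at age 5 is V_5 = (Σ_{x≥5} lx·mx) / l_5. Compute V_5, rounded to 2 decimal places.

lx·mx for x ≥ 5: 0.608, 0.312, 0.21, 0.144 → sum = 1.274
V_5 = 1.274 / l_5 = 1.274 / 0.32 = 3.98125 → 3.98

3.98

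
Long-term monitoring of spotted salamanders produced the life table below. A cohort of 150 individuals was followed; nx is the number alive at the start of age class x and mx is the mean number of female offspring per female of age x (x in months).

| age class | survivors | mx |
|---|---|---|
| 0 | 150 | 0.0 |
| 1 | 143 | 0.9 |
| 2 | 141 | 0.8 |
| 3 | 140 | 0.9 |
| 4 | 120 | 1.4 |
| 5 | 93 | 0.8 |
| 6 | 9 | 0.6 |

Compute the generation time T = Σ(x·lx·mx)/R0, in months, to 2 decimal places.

lx = nx/n0 = nx/150: 1, 0.95333…, 0.94, 0.93333…, 0.8, 0.62, 0.06
lx·mx: 0, 0.858…, 0.752, 0.84…, 1.12, 0.496, 0.036 → R0 = 4.102…
x·lx·mx: 0, 0.858…, 1.504, 2.52…, 4.48, 2.48, 0.216 → Σ = 12.058…
T = 12.058… / 4.102… = 2.939542… → 2.94

2.94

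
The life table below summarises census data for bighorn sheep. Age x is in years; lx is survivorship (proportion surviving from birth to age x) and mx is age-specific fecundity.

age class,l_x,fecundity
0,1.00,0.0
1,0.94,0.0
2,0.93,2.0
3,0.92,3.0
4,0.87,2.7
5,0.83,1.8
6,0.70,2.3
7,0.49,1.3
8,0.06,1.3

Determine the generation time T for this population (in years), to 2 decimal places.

4.04

lx·mx: 0, 0, 1.86, 2.76, 2.349, 1.494, 1.61, 0.637, 0.078 → R0 = 10.788
x·lx·mx: 0, 0, 3.72, 8.28, 9.396, 7.47, 9.66, 4.459, 0.624 → Σ = 43.609
T = 43.609 / 10.788 = 4.042362… → 4.04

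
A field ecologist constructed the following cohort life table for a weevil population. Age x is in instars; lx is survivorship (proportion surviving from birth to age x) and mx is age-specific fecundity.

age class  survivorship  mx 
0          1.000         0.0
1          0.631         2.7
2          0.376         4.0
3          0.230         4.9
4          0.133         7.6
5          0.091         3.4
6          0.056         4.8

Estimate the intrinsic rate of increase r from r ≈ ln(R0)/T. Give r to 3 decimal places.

0.689

R0 = Σ lx·mx = 0 + 1.7037 + 1.504 + 1.127 + 1.0108 + 0.3094 + 0.2688 = 5.9237
Σ x·lx·mx = 15.2957; T = 15.2957/5.9237 = 2.58212…
r ≈ ln(R0)/T = ln(5.9237)/2.58212… = 0.68895… → 0.689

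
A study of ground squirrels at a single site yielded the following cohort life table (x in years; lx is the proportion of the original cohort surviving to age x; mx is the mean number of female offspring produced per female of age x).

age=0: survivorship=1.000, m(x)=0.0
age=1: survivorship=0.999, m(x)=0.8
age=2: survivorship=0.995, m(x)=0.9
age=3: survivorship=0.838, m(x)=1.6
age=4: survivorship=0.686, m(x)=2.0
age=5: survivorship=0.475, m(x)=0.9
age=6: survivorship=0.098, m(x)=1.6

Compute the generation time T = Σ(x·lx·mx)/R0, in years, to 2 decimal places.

lx·mx: 0, 0.7992, 0.8955, 1.3408, 1.372, 0.4275, 0.1568 → R0 = 4.9918
x·lx·mx: 0, 0.7992, 1.791, 4.0224, 5.488, 2.1375, 0.9408 → Σ = 15.1789
T = 15.1789 / 4.9918 = 3.040767… → 3.04

3.04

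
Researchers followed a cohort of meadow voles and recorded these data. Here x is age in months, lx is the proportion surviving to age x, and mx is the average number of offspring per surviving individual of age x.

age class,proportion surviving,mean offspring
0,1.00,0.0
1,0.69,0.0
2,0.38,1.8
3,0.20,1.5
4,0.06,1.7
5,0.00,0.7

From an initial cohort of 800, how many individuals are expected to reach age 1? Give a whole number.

552

Expected survivors = N0 · l_1 = 800 × 0.69 = 552 → 552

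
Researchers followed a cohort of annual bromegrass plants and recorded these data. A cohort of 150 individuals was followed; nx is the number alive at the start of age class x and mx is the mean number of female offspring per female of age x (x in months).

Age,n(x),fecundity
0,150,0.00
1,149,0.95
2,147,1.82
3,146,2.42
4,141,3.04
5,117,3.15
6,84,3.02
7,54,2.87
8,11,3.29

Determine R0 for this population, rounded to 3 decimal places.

lx = nx/n0 = nx/150: 1, 0.99333…, 0.98, 0.97333…, 0.94, 0.78, 0.56, 0.36, 0.07333…
lx·mx by age: 0, 0.943667…, 1.7836, 2.355467…, 2.8576, 2.457, 1.6912, 1.0332, 0.241267…
R0 = Σ lx·mx = 13.363… → 13.363

13.363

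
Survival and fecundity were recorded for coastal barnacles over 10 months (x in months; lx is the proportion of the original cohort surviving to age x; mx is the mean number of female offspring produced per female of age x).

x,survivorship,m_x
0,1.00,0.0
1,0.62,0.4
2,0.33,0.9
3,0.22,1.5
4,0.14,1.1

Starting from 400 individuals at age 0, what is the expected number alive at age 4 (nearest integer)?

56

Expected survivors = N0 · l_4 = 400 × 0.14 = 56 → 56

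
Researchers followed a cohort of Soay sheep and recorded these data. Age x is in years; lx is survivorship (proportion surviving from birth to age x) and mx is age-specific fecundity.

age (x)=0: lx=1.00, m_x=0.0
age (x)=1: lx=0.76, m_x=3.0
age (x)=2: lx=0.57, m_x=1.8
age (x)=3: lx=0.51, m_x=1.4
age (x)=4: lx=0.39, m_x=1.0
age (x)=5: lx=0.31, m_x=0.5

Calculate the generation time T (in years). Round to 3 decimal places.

1.930

lx·mx: 0, 2.28, 1.026, 0.714, 0.39, 0.155 → R0 = 4.565
x·lx·mx: 0, 2.28, 2.052, 2.142, 1.56, 0.775 → Σ = 8.809
T = 8.809 / 4.565 = 1.929682… → 1.930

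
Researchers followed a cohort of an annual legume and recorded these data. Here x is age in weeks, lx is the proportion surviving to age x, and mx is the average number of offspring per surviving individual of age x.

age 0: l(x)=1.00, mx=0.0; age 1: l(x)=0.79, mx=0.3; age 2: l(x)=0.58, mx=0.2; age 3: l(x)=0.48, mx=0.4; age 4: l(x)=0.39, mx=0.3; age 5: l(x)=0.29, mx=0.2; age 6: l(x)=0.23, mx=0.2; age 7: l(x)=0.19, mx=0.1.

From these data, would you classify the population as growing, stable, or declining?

R0 = Σ lx·mx = 0 + 0.237 + 0.116 + 0.192 + 0.117 + 0.058 + 0.046 + 0.019 = 0.785
R0 < 1, so the population is declining.

declining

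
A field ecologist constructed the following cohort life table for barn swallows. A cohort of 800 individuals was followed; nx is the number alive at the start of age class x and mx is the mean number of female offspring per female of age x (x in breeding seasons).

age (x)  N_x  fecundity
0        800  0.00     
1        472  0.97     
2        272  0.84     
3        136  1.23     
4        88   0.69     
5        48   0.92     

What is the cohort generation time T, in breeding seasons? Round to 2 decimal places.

lx = nx/n0 = nx/800: 1, 0.59, 0.34, 0.17, 0.11, 0.06
lx·mx: 0, 0.5723, 0.2856, 0.2091, 0.0759, 0.0552 → R0 = 1.1981
x·lx·mx: 0, 0.5723, 0.5712, 0.6273, 0.3036, 0.276 → Σ = 2.3504
T = 2.3504 / 1.1981 = 1.961773… → 1.96

1.96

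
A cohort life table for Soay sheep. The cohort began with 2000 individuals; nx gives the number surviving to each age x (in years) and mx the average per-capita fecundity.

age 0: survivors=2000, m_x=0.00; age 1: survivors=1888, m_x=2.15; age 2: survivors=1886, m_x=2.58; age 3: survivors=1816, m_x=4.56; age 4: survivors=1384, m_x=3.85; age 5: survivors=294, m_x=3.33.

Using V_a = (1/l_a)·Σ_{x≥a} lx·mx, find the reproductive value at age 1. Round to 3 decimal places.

12.454

lx = nx/n0 = nx/2000: 1, 0.944, 0.943, 0.908, 0.692, 0.147
lx·mx for x ≥ 1: 2.0296, 2.43294, 4.14048, 2.6642, 0.48951 → sum = 11.75673
V_1 = 11.75673 / l_1 = 11.75673 / 0.944 = 12.454163… → 12.454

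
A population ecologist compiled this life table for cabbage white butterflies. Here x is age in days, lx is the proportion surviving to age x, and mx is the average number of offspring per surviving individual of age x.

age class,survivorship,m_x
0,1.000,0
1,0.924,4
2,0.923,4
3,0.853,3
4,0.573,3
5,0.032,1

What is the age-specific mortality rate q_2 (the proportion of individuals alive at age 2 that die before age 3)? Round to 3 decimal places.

q_2 = (l_2 − l_3) / l_2 = (0.923 − 0.853) / 0.923
     = 0.07 / 0.923 = 0.07584… → 0.076

0.076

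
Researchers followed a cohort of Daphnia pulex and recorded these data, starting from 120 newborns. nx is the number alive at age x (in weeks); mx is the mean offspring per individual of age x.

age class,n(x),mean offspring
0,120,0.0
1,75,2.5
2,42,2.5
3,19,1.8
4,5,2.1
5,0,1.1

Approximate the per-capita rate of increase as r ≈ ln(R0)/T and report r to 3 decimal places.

0.643

lx = nx/n0 = nx/120: 1, 0.625, 0.35, 0.15833…, 0.04167…, 0
R0 = Σ lx·mx = 0 + 1.5625 + 0.875 + 0.285… + 0.0875… + 0 = 2.81…
Σ x·lx·mx = 4.5175…; T = 4.5175…/2.81… = 1.60765…
r ≈ ln(R0)/T = ln(2.81…)/1.60765… = 0.64267… → 0.643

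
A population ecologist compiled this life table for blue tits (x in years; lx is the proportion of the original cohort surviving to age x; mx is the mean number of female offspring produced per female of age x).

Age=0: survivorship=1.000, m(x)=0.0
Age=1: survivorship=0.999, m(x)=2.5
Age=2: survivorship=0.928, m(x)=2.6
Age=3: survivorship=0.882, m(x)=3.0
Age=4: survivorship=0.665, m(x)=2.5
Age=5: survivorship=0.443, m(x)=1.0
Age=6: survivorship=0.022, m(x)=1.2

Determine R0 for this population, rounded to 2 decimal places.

lx·mx by age: 0, 2.4975, 2.4128, 2.646, 1.6625, 0.443, 0.0264
R0 = Σ lx·mx = 9.6882 → 9.69

9.69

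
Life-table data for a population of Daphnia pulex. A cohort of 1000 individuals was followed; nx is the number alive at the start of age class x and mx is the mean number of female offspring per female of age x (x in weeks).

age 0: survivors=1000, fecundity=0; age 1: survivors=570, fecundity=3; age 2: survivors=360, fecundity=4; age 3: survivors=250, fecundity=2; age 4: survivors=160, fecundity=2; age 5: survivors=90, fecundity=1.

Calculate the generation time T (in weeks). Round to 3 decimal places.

1.926

lx = nx/n0 = nx/1000: 1, 0.57, 0.36, 0.25, 0.16, 0.09
lx·mx: 0, 1.71, 1.44, 0.5, 0.32, 0.09 → R0 = 4.06
x·lx·mx: 0, 1.71, 2.88, 1.5, 1.28, 0.45 → Σ = 7.82
T = 7.82 / 4.06 = 1.926108… → 1.926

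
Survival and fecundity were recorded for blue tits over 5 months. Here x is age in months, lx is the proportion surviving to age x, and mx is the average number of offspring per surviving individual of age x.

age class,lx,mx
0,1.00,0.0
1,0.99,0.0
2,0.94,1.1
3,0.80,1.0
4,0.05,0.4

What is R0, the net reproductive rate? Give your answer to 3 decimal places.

1.854

lx·mx by age: 0, 0, 1.034, 0.8, 0.02
R0 = Σ lx·mx = 1.854 → 1.854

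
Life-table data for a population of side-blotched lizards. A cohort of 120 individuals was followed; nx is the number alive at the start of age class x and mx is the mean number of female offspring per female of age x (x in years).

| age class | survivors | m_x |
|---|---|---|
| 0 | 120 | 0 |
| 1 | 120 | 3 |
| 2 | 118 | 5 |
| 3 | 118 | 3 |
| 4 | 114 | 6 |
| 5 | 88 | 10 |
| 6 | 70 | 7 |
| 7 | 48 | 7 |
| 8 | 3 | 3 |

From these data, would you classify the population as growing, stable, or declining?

lx = nx/n0 = nx/120: 1, 1, 0.98333…, 0.98333…, 0.95, 0.73333…, 0.58333…, 0.4, 0.025
R0 = Σ lx·mx = 0 + 3 + 4.916667… + 2.95… + 5.7 + 7.333333… + 4.083333… + 2.8 + 0.075 = 30.858333…
R0 > 1, so the population is growing.

growing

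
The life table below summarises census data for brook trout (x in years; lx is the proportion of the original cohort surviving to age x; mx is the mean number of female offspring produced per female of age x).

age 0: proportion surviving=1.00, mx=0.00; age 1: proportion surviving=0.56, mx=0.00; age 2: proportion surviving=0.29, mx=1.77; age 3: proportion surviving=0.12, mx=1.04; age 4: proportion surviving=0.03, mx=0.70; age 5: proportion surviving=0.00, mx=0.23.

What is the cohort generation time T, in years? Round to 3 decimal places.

2.253

lx·mx: 0, 0, 0.5133, 0.1248, 0.021, 0 → R0 = 0.6591
x·lx·mx: 0, 0, 1.0266, 0.3744, 0.084, 0 → Σ = 1.485
T = 1.485 / 0.6591 = 2.253072… → 2.253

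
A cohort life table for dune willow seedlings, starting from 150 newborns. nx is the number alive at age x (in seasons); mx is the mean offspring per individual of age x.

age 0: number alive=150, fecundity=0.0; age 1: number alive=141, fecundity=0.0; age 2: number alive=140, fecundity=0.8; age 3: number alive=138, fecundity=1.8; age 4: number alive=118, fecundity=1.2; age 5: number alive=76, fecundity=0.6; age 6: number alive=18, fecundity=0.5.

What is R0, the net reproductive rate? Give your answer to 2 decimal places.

lx = nx/n0 = nx/150: 1, 0.94, 0.93333…, 0.92, 0.78667…, 0.50667…, 0.12
lx·mx by age: 0, 0, 0.746667…, 1.656, 0.944…, 0.304…, 0.06
R0 = Σ lx·mx = 3.710667… → 3.71

3.71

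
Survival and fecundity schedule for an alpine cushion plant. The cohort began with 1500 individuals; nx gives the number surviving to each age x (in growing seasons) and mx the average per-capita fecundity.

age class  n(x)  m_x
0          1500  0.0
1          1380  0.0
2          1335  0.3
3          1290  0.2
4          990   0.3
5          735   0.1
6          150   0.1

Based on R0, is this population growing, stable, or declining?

declining

lx = nx/n0 = nx/1500: 1, 0.92, 0.89, 0.86, 0.66, 0.49, 0.1
R0 = Σ lx·mx = 0 + 0 + 0.267 + 0.172 + 0.198 + 0.049 + 0.01 = 0.696
R0 < 1, so the population is declining.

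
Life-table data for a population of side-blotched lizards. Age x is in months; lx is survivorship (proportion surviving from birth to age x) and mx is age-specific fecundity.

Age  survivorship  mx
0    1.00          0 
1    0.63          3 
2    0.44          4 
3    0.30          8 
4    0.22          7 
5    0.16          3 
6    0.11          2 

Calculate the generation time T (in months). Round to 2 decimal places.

2.71

lx·mx: 0, 1.89, 1.76, 2.4, 1.54, 0.48, 0.22 → R0 = 8.29
x·lx·mx: 0, 1.89, 3.52, 7.2, 6.16, 2.4, 1.32 → Σ = 22.49
T = 22.49 / 8.29 = 2.712907… → 2.71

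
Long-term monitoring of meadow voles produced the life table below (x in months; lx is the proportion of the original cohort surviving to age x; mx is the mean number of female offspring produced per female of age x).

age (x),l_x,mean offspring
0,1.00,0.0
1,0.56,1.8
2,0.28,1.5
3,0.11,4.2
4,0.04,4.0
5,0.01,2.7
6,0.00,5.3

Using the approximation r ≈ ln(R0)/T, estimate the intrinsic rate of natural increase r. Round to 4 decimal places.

0.3787

R0 = Σ lx·mx = 0 + 1.008 + 0.42 + 0.462 + 0.16 + 0.027 + 0 = 2.077
Σ x·lx·mx = 4.009; T = 4.009/2.077 = 1.93019…
r ≈ ln(R0)/T = ln(2.077)/1.93019… = 0.378681… → 0.3787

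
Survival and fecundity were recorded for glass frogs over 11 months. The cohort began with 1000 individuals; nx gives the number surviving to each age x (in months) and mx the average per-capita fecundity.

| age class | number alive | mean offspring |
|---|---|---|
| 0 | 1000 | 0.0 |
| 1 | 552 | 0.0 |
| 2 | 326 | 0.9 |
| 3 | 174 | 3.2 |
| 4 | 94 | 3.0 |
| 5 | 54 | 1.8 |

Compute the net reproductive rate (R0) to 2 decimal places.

1.23

lx = nx/n0 = nx/1000: 1, 0.552, 0.326, 0.174, 0.094, 0.054
lx·mx by age: 0, 0, 0.2934, 0.5568, 0.282, 0.0972
R0 = Σ lx·mx = 1.2294 → 1.23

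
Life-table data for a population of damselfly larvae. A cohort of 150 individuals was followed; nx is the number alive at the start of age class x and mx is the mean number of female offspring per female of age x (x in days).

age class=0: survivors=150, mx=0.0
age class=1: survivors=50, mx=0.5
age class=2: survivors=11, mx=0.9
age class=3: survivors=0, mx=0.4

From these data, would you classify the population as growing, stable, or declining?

declining

lx = nx/n0 = nx/150: 1, 0.33333…, 0.07333…, 0
R0 = Σ lx·mx = 0 + 0.166667… + 0.066… + 0 = 0.232667…
R0 < 1, so the population is declining.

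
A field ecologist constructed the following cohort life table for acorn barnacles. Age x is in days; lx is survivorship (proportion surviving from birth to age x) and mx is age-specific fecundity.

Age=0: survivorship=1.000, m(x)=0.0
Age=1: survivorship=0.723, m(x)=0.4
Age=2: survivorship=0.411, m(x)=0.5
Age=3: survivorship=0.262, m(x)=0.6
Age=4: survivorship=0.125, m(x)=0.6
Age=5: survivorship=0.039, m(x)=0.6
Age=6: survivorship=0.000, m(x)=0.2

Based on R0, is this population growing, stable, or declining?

declining

R0 = Σ lx·mx = 0 + 0.2892 + 0.2055 + 0.1572 + 0.075 + 0.0234 + 0 = 0.7503
R0 < 1, so the population is declining.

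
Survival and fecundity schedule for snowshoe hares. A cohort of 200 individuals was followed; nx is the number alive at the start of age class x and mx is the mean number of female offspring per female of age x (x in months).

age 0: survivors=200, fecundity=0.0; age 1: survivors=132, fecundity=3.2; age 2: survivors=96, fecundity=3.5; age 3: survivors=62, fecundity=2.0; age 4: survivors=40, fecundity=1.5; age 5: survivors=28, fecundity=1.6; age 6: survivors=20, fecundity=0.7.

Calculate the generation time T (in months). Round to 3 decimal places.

lx = nx/n0 = nx/200: 1, 0.66, 0.48, 0.31, 0.2, 0.14, 0.1
lx·mx: 0, 2.112, 1.68, 0.62, 0.3, 0.224, 0.07 → R0 = 5.006
x·lx·mx: 0, 2.112, 3.36, 1.86, 1.2, 1.12, 0.42 → Σ = 10.072
T = 10.072 / 5.006 = 2.011986… → 2.012

2.012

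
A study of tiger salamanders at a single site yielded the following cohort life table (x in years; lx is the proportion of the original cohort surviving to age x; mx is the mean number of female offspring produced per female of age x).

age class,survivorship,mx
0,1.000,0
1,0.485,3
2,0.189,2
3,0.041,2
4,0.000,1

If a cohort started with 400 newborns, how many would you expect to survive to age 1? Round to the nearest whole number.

194

Expected survivors = N0 · l_1 = 400 × 0.485 = 194 → 194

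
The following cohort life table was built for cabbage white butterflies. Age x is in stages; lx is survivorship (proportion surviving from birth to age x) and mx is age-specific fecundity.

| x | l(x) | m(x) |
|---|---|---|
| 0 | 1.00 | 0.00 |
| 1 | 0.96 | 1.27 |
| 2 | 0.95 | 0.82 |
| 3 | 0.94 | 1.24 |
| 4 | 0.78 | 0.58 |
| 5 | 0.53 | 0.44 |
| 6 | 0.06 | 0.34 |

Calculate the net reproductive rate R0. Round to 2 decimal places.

3.87

lx·mx by age: 0, 1.2192, 0.779, 1.1656, 0.4524, 0.2332, 0.0204
R0 = Σ lx·mx = 3.8698 → 3.87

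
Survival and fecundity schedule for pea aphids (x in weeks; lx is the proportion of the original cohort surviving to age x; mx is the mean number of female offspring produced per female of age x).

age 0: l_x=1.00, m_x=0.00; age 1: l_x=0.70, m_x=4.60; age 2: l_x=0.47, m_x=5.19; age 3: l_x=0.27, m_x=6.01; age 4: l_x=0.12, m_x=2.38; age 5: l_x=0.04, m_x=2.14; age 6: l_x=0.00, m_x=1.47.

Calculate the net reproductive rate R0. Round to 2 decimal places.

lx·mx by age: 0, 3.22, 2.4393, 1.6227, 0.2856, 0.0856, 0
R0 = Σ lx·mx = 7.6532 → 7.65

7.65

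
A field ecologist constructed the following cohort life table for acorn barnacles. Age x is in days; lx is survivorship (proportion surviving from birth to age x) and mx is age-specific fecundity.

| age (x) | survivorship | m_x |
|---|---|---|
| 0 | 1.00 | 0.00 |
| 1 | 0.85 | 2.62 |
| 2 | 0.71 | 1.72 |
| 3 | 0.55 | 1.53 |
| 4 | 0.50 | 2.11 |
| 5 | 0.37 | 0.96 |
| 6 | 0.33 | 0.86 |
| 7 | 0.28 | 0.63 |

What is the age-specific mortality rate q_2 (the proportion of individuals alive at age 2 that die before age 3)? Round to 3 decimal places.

q_2 = (l_2 − l_3) / l_2 = (0.71 − 0.55) / 0.71
     = 0.16 / 0.71 = 0.225352… → 0.225

0.225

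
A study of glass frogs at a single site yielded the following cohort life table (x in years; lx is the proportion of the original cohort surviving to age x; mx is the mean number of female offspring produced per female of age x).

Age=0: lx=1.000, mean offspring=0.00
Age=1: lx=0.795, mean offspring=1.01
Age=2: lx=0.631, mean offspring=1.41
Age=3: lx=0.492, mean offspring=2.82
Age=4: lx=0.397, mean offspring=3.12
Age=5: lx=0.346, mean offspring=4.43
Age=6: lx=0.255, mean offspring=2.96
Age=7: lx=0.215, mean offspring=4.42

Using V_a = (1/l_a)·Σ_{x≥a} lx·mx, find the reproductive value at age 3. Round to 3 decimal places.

11.919

lx·mx for x ≥ 3: 1.38744, 1.23864, 1.53278, 0.7548, 0.9503 → sum = 5.86396
V_3 = 5.86396 / l_3 = 5.86396 / 0.492 = 11.918618… → 11.919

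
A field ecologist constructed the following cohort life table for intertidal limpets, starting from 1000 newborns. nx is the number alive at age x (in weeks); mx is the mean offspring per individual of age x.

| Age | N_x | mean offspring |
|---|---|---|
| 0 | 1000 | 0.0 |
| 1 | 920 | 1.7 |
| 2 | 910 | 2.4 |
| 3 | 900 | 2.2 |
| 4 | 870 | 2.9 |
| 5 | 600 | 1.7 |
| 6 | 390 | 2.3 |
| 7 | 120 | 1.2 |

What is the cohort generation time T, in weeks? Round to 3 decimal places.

3.244

lx = nx/n0 = nx/1000: 1, 0.92, 0.91, 0.9, 0.87, 0.6, 0.39, 0.12
lx·mx: 0, 1.564, 2.184, 1.98, 2.523, 1.02, 0.897, 0.144 → R0 = 10.312
x·lx·mx: 0, 1.564, 4.368, 5.94, 10.092, 5.1, 5.382, 1.008 → Σ = 33.454
T = 33.454 / 10.312 = 3.244182… → 3.244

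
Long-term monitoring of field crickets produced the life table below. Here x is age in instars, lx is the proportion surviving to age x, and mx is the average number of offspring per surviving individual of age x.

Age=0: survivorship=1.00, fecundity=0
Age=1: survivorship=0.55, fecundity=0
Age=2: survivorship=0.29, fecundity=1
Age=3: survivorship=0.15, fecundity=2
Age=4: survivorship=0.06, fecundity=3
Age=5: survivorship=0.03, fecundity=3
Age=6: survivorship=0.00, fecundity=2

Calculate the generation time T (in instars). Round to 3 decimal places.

lx·mx: 0, 0, 0.29, 0.3, 0.18, 0.09, 0 → R0 = 0.86
x·lx·mx: 0, 0, 0.58, 0.9, 0.72, 0.45, 0 → Σ = 2.65
T = 2.65 / 0.86 = 3.081395… → 3.081

3.081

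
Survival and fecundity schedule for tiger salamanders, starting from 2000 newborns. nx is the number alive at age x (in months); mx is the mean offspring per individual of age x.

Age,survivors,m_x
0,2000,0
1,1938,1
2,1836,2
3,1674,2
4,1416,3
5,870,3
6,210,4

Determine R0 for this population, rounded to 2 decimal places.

8.33

lx = nx/n0 = nx/2000: 1, 0.969, 0.918, 0.837, 0.708, 0.435, 0.105
lx·mx by age: 0, 0.969, 1.836, 1.674, 2.124, 1.305, 0.42
R0 = Σ lx·mx = 8.328 → 8.33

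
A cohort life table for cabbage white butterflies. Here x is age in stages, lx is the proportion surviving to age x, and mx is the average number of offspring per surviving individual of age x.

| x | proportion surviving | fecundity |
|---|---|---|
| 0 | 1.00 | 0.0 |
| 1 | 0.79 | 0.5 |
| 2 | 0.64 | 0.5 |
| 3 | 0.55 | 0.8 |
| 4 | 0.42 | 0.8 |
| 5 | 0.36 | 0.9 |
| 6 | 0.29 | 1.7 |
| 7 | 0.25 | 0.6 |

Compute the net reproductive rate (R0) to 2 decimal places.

lx·mx by age: 0, 0.395, 0.32, 0.44, 0.336, 0.324, 0.493, 0.15
R0 = Σ lx·mx = 2.458 → 2.46

2.46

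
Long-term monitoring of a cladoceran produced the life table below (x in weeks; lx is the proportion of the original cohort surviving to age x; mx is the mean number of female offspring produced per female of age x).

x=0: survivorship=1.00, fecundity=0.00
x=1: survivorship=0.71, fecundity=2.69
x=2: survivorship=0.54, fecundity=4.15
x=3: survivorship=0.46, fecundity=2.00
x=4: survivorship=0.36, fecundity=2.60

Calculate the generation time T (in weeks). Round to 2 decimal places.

lx·mx: 0, 1.9099, 2.241, 0.92, 0.936 → R0 = 6.0069
x·lx·mx: 0, 1.9099, 4.482, 2.76, 3.744 → Σ = 12.8959
T = 12.8959 / 6.0069 = 2.146848… → 2.15

2.15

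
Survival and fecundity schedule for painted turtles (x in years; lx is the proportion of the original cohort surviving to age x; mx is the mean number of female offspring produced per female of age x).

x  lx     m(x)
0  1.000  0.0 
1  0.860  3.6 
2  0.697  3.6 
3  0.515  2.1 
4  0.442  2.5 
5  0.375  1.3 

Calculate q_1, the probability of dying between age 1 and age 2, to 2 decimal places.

q_1 = (l_1 − l_2) / l_1 = (0.86 − 0.697) / 0.86
     = 0.163 / 0.86 = 0.189535… → 0.19

0.19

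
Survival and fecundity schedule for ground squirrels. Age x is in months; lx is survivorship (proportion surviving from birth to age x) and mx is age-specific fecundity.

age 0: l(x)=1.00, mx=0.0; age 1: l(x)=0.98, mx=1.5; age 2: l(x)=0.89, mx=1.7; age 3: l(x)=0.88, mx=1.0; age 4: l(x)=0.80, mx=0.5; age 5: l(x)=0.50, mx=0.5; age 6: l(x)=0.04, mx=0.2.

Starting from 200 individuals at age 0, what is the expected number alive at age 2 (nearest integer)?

Expected survivors = N0 · l_2 = 200 × 0.89 = 178 → 178

178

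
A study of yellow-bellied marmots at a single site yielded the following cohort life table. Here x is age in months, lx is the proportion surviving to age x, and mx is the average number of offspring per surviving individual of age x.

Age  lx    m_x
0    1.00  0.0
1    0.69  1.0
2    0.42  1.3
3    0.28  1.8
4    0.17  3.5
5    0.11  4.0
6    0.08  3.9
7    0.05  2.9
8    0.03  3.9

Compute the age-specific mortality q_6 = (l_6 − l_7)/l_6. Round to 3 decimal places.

0.375

q_6 = (l_6 − l_7) / l_6 = (0.08 − 0.05) / 0.08
     = 0.03 / 0.08 = 0.375 → 0.375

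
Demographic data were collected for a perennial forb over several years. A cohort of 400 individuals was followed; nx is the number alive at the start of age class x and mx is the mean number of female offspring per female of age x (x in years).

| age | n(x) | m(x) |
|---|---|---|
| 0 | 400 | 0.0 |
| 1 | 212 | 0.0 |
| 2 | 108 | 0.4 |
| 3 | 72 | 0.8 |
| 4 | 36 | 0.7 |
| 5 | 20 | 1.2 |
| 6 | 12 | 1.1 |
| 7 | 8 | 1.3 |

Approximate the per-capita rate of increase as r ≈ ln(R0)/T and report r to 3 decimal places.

-0.229

lx = nx/n0 = nx/400: 1, 0.53, 0.27, 0.18, 0.09, 0.05, 0.03, 0.02
R0 = Σ lx·mx = 0 + 0 + 0.108 + 0.144 + 0.063 + 0.06 + 0.033 + 0.026 = 0.434
Σ x·lx·mx = 1.58; T = 1.58/0.434 = 3.64055…
r ≈ ln(R0)/T = ln(0.434)/3.64055… = -0.22928… → -0.229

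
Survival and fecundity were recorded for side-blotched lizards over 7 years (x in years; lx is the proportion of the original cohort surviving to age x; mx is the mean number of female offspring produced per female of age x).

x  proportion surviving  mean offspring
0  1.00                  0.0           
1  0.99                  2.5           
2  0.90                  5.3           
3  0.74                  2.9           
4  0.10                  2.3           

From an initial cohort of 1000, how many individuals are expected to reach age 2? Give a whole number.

900

Expected survivors = N0 · l_2 = 1000 × 0.90 = 900 → 900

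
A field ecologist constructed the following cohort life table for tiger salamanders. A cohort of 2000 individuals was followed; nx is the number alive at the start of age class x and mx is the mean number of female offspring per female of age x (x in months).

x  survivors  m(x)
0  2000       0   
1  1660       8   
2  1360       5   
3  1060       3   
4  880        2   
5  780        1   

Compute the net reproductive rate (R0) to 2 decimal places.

12.90

lx = nx/n0 = nx/2000: 1, 0.83, 0.68, 0.53, 0.44, 0.39
lx·mx by age: 0, 6.64, 3.4, 1.59, 0.88, 0.39
R0 = Σ lx·mx = 12.9 → 12.90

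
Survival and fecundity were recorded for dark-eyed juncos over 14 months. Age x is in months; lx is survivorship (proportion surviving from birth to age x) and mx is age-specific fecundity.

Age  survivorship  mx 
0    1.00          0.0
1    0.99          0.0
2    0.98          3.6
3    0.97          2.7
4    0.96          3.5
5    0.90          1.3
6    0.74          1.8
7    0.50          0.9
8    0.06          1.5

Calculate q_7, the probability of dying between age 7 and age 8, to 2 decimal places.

q_7 = (l_7 − l_8) / l_7 = (0.5 − 0.06) / 0.5
     = 0.44 / 0.5 = 0.88 → 0.88

0.88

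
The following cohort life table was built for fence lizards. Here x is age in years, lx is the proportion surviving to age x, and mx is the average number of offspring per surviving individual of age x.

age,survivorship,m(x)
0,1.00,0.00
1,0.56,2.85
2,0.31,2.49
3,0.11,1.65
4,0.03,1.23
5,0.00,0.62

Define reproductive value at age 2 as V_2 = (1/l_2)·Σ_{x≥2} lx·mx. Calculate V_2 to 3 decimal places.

lx·mx for x ≥ 2: 0.7719, 0.1815, 0.0369, 0 → sum = 0.9903
V_2 = 0.9903 / l_2 = 0.9903 / 0.31 = 3.194516… → 3.195

3.195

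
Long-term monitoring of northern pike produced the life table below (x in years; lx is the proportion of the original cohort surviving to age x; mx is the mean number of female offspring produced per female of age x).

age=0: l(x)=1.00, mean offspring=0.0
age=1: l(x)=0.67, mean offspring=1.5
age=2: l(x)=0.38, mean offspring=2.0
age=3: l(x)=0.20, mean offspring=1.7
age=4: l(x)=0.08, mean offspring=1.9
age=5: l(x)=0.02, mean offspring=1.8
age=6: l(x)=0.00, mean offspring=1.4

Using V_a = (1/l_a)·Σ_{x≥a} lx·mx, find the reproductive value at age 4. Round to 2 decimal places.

2.35

lx·mx for x ≥ 4: 0.152, 0.036, 0 → sum = 0.188
V_4 = 0.188 / l_4 = 0.188 / 0.08 = 2.35 → 2.35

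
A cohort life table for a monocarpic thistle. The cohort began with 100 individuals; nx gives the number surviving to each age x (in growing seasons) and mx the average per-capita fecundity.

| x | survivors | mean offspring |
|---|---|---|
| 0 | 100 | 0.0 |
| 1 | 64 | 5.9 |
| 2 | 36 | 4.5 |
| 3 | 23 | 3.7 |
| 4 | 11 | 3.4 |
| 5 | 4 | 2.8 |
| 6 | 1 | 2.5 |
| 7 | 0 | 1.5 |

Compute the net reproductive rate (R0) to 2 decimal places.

lx = nx/n0 = nx/100: 1, 0.64, 0.36, 0.23, 0.11, 0.04, 0.01, 0
lx·mx by age: 0, 3.776, 1.62, 0.851, 0.374, 0.112, 0.025, 0
R0 = Σ lx·mx = 6.758 → 6.76

6.76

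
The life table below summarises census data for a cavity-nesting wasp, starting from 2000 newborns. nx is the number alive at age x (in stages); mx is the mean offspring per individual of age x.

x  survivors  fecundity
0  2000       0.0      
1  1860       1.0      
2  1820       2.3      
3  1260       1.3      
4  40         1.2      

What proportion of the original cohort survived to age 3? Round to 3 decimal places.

l_3 = n_3/n_0 = 1260/2000 = 0.63 → 0.630

0.630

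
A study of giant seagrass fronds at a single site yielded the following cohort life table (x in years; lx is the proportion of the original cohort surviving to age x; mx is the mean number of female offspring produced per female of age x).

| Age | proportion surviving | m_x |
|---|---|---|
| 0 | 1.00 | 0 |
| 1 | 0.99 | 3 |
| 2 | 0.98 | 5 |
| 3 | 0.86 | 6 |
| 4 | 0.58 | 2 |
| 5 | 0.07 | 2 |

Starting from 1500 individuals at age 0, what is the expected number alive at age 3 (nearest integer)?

1290

Expected survivors = N0 · l_3 = 1500 × 0.86 = 1290 → 1290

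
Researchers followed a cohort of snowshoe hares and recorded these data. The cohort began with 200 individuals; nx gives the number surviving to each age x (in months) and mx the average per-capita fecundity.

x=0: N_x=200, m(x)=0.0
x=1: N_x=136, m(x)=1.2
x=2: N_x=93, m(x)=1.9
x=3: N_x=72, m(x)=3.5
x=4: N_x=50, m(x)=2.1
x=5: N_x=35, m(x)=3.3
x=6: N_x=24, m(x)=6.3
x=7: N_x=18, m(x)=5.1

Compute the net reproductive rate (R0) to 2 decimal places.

lx = nx/n0 = nx/200: 1, 0.68, 0.465, 0.36, 0.25, 0.175, 0.12, 0.09
lx·mx by age: 0, 0.816, 0.8835, 1.26, 0.525, 0.5775, 0.756, 0.459
R0 = Σ lx·mx = 5.277 → 5.28

5.28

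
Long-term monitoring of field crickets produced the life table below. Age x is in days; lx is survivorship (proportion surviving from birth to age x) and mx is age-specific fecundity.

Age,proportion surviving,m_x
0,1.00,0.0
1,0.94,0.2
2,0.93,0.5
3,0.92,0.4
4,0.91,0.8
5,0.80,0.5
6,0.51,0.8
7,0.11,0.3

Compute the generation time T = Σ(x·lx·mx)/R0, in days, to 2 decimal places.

lx·mx: 0, 0.188, 0.465, 0.368, 0.728, 0.4, 0.408, 0.033 → R0 = 2.59
x·lx·mx: 0, 0.188, 0.93, 1.104, 2.912, 2, 2.448, 0.231 → Σ = 9.813
T = 9.813 / 2.59 = 3.788803… → 3.79

3.79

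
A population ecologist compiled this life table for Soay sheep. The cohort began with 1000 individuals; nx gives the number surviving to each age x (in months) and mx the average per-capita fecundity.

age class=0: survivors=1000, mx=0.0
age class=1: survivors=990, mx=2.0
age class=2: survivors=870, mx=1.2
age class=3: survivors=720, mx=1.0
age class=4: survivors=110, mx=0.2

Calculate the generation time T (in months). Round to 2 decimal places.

1.68

lx = nx/n0 = nx/1000: 1, 0.99, 0.87, 0.72, 0.11
lx·mx: 0, 1.98, 1.044, 0.72, 0.022 → R0 = 3.766
x·lx·mx: 0, 1.98, 2.088, 2.16, 0.088 → Σ = 6.316
T = 6.316 / 3.766 = 1.677111… → 1.68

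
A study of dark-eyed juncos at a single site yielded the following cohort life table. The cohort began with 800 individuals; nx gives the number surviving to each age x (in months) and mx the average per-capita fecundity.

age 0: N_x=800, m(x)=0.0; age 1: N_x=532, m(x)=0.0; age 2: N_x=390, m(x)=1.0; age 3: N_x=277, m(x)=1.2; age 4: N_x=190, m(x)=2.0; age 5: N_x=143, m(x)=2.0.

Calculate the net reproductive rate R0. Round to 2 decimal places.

lx = nx/n0 = nx/800: 1, 0.665, 0.4875, 0.34625, 0.2375, 0.17875
lx·mx by age: 0, 0, 0.4875, 0.4155, 0.475, 0.3575
R0 = Σ lx·mx = 1.7355 → 1.74

1.74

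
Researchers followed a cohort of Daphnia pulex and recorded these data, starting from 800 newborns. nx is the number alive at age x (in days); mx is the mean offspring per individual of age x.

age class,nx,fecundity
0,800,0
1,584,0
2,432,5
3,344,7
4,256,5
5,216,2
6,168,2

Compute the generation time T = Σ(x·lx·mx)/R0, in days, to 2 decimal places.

lx = nx/n0 = nx/800: 1, 0.73, 0.54, 0.43, 0.32, 0.27, 0.21
lx·mx: 0, 0, 2.7, 3.01, 1.6, 0.54, 0.42 → R0 = 8.27
x·lx·mx: 0, 0, 5.4, 9.03, 6.4, 2.7, 2.52 → Σ = 26.05
T = 26.05 / 8.27 = 3.14994… → 3.15

3.15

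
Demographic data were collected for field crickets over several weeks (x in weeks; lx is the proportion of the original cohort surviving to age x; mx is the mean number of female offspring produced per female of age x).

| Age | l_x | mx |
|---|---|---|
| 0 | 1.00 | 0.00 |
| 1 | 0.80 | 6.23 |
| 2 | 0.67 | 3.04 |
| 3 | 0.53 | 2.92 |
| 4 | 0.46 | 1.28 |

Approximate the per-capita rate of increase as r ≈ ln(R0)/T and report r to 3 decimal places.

1.263

R0 = Σ lx·mx = 0 + 4.984 + 2.0368 + 1.5476 + 0.5888 = 9.1572
Σ x·lx·mx = 16.0556; T = 16.0556/9.1572 = 1.75333…
r ≈ ln(R0)/T = ln(9.1572)/1.75333… = 1.26305… → 1.263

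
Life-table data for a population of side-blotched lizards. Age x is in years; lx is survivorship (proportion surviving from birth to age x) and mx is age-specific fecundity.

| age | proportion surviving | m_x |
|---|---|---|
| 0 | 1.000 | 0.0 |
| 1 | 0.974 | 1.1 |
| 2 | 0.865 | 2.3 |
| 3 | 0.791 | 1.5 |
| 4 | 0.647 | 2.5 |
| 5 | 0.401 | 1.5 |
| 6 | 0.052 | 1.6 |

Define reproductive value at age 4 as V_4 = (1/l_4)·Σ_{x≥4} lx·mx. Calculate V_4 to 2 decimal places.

lx·mx for x ≥ 4: 1.6175, 0.6015, 0.0832 → sum = 2.3022
V_4 = 2.3022 / l_4 = 2.3022 / 0.647 = 3.558269… → 3.56

3.56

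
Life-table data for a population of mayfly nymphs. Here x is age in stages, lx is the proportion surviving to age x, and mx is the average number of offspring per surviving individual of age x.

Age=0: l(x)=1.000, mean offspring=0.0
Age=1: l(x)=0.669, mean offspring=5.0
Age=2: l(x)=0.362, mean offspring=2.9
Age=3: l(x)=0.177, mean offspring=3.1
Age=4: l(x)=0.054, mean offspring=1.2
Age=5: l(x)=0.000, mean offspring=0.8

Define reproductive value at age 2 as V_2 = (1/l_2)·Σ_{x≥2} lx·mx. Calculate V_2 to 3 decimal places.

4.595

lx·mx for x ≥ 2: 1.0498, 0.5487, 0.0648, 0 → sum = 1.6633
V_2 = 1.6633 / l_2 = 1.6633 / 0.362 = 4.594751… → 4.595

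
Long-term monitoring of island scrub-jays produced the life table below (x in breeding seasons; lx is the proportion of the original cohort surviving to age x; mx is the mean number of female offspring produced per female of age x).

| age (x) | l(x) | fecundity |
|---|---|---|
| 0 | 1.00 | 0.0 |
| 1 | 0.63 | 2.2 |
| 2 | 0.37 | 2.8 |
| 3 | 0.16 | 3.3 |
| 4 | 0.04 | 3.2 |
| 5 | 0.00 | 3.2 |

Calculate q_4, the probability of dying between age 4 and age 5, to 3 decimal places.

1.000

q_4 = (l_4 − l_5) / l_4 = (0.04 − 0) / 0.04
     = 0.04 / 0.04 = 1 → 1.000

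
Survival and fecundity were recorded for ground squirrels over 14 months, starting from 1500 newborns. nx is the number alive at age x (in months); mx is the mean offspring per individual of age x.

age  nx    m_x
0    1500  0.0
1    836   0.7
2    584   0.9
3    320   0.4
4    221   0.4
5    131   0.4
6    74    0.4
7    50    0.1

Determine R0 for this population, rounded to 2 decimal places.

lx = nx/n0 = nx/1500: 1, 0.55733…, 0.38933…, 0.21333…, 0.14733…, 0.08733…, 0.04933…, 0.03333…
lx·mx by age: 0, 0.390133…, 0.3504…, 0.085333…, 0.058933…, 0.034933…, 0.019733…, 0.003333…
R0 = Σ lx·mx = 0.9428… → 0.94

0.94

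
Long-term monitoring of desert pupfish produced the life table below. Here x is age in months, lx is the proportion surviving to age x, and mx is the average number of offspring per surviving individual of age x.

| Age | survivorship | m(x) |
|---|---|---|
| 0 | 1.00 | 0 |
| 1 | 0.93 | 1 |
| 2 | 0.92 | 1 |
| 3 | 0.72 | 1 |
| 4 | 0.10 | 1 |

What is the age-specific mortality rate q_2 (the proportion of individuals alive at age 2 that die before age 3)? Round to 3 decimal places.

q_2 = (l_2 − l_3) / l_2 = (0.92 − 0.72) / 0.92
     = 0.2 / 0.92 = 0.217391… → 0.217

0.217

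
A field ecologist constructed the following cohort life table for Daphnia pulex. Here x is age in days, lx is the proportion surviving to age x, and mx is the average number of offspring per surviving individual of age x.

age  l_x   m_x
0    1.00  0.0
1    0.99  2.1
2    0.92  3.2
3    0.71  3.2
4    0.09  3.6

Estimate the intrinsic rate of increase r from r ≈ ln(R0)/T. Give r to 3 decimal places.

0.962

R0 = Σ lx·mx = 0 + 2.079 + 2.944 + 2.272 + 0.324 = 7.619
Σ x·lx·mx = 16.079; T = 16.079/7.619 = 2.11038…
r ≈ ln(R0)/T = ln(7.619)/2.11038… = 0.96222… → 0.962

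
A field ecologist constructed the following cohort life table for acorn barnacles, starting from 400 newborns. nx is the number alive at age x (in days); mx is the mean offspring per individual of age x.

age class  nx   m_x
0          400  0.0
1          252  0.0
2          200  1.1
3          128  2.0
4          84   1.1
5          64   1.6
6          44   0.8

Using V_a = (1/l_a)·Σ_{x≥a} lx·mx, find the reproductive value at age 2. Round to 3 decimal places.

lx = nx/n0 = nx/400: 1, 0.63, 0.5, 0.32, 0.21, 0.16, 0.11
lx·mx for x ≥ 2: 0.55, 0.64, 0.231, 0.256, 0.088 → sum = 1.765
V_2 = 1.765 / l_2 = 1.765 / 0.5 = 3.53 → 3.530

3.530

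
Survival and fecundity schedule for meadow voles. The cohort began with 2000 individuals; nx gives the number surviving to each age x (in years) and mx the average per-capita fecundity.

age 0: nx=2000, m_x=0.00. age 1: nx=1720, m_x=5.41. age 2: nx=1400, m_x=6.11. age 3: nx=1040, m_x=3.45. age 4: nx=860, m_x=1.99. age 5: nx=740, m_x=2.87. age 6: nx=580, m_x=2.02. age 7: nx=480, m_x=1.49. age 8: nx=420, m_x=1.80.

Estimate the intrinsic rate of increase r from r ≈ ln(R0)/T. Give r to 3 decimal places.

1.012

lx = nx/n0 = nx/2000: 1, 0.86, 0.7, 0.52, 0.43, 0.37, 0.29, 0.24, 0.21
R0 = Σ lx·mx = 0 + 4.6526 + 4.277 + 1.794 + 0.8557 + 1.0619 + 0.5858 + 0.3576 + 0.378 = 13.9626
Σ x·lx·mx = 36.3629; T = 36.3629/13.9626 = 2.60431…
r ≈ ln(R0)/T = ln(13.9626)/2.60431… = 1.01232… → 1.012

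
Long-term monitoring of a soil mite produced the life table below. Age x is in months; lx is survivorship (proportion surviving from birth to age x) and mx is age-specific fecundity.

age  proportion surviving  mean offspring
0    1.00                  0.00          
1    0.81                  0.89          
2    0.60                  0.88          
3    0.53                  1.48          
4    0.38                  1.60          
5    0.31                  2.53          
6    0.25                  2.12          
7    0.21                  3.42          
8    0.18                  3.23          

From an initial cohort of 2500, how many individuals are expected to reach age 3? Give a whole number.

Expected survivors = N0 · l_3 = 2500 × 0.53 = 1325 → 1325

1325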